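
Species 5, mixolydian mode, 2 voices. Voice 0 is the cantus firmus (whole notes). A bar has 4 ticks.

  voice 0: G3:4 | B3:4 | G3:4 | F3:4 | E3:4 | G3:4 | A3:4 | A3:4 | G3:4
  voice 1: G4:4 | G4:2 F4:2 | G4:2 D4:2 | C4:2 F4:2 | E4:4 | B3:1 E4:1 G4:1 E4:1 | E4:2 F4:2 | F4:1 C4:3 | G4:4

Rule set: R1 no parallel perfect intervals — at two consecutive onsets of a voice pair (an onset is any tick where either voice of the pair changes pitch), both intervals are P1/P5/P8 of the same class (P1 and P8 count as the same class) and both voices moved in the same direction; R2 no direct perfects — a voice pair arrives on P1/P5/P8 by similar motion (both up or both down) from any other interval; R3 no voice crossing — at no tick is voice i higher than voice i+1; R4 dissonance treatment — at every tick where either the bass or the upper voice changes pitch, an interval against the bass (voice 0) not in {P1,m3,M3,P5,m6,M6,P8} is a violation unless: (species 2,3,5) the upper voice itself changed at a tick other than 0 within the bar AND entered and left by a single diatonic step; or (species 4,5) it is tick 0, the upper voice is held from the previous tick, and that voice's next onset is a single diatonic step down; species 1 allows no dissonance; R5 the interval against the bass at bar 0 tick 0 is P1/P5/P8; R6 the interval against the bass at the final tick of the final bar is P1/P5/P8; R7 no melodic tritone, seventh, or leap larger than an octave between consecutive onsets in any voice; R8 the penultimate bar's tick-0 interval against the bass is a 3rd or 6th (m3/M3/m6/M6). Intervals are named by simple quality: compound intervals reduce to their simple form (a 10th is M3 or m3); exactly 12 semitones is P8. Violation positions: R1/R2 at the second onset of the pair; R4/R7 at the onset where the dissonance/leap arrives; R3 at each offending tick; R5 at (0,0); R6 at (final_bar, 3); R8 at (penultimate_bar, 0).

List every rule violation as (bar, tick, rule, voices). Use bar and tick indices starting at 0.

(3, 0, R1, (0, 1))
(4, 0, R1, (0, 1))

bar 0: v0=G3 v1=G4 downbeat P8
bar 1: v0=B3 v1=G4 downbeat m6
bar 2: v0=G3 v1=G4 downbeat P8
bar 3: v0=F3 v1=C4 downbeat P5
bar 4: v0=E3 v1=E4 downbeat P8
bar 5: v0=G3 v1=B3 downbeat M3
bar 6: v0=A3 v1=E4 downbeat P5
bar 7: v0=A3 v1=F4 downbeat m6
bar 8: v0=G3 v1=G4 downbeat P8
  -> R1 @ bar 3 tick 0 v(0, 1): G3/D4 P5 -> F3/C4 P5 similar
  -> R1 @ bar 4 tick 0 v(0, 1): F3/F4 P8 -> E3/E4 P8 similar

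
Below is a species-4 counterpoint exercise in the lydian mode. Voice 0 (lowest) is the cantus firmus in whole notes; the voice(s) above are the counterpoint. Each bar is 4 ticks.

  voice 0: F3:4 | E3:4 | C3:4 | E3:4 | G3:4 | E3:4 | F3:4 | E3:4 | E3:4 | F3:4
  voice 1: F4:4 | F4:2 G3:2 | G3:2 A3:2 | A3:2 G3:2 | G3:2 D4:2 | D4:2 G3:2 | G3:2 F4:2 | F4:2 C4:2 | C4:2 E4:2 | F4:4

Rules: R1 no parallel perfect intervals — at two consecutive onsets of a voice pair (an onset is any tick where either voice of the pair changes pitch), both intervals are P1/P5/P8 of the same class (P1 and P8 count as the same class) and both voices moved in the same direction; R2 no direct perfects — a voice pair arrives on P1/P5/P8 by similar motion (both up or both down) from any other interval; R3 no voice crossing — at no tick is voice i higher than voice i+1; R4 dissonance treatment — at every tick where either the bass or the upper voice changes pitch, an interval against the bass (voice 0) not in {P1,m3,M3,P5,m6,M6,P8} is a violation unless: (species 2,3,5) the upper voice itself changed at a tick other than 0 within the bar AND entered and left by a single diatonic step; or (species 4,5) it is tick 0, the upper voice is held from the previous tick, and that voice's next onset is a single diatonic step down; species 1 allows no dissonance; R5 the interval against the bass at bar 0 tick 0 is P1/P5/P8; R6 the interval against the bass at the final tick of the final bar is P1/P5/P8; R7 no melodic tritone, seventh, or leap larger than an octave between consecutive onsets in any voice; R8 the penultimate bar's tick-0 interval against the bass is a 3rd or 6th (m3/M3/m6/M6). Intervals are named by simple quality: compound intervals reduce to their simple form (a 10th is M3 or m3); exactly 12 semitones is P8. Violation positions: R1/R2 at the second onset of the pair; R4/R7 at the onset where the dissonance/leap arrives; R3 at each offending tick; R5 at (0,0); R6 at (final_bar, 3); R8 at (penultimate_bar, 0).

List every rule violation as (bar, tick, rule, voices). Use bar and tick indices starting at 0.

(1, 0, R4, (0, 1))
(1, 2, R7, (1,))
(5, 0, R4, (0, 1))
(6, 0, R4, (0, 1))
(6, 2, R7, (1,))
(7, 0, R4, (0, 1))
(9, 0, R1, (0, 1))

bar 0: v0=F3 v1=F4 downbeat P8
bar 1: v0=E3 v1=F4 downbeat m2
bar 2: v0=C3 v1=G3 downbeat P5
bar 3: v0=E3 v1=A3 downbeat P4
bar 4: v0=G3 v1=G3 downbeat P1
bar 5: v0=E3 v1=D4 downbeat m7
bar 6: v0=F3 v1=G3 downbeat M2
bar 7: v0=E3 v1=F4 downbeat m2
bar 8: v0=E3 v1=C4 downbeat m6
bar 9: v0=F3 v1=F4 downbeat P8
  -> R4 @ bar 1 tick 0 v(0, 1): E3/F4 m2 untreated
  -> R7 @ bar 1 tick 2 v(1,): F4->G3 leap 10st
  -> R4 @ bar 5 tick 0 v(0, 1): E3/D4 m7 untreated
  -> R4 @ bar 6 tick 0 v(0, 1): F3/G3 M2 untreated
  -> R7 @ bar 6 tick 2 v(1,): G3->F4 leap 10st
  -> R4 @ bar 7 tick 0 v(0, 1): E3/F4 m2 untreated
  -> R1 @ bar 9 tick 0 v(0, 1): E3/E4 P8 -> F3/F4 P8 similar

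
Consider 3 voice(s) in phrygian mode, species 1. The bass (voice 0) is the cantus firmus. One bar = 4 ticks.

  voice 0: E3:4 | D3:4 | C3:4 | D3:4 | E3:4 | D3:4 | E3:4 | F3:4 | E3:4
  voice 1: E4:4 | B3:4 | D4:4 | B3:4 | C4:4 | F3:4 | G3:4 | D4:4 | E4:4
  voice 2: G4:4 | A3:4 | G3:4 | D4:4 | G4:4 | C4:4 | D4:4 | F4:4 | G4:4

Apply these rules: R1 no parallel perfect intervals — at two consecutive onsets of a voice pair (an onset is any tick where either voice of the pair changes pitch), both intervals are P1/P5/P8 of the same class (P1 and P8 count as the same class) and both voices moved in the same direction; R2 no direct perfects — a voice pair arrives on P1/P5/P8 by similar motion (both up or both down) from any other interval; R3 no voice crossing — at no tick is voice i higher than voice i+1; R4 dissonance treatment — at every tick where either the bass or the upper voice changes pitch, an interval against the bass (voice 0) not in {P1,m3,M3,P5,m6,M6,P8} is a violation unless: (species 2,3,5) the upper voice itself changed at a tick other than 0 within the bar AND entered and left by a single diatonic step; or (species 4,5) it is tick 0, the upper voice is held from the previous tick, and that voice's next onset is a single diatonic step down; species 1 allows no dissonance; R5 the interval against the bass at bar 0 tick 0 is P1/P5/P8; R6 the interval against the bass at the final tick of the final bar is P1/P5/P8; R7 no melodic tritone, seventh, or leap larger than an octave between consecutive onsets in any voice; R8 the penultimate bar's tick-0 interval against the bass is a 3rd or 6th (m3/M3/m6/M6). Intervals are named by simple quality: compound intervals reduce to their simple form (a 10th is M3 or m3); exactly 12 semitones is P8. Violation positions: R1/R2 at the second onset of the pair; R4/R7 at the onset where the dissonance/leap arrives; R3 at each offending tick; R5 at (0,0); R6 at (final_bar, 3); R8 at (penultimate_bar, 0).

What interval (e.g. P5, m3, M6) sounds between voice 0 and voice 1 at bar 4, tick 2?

m6

voice 0=E3 voice 1=C4 -> m6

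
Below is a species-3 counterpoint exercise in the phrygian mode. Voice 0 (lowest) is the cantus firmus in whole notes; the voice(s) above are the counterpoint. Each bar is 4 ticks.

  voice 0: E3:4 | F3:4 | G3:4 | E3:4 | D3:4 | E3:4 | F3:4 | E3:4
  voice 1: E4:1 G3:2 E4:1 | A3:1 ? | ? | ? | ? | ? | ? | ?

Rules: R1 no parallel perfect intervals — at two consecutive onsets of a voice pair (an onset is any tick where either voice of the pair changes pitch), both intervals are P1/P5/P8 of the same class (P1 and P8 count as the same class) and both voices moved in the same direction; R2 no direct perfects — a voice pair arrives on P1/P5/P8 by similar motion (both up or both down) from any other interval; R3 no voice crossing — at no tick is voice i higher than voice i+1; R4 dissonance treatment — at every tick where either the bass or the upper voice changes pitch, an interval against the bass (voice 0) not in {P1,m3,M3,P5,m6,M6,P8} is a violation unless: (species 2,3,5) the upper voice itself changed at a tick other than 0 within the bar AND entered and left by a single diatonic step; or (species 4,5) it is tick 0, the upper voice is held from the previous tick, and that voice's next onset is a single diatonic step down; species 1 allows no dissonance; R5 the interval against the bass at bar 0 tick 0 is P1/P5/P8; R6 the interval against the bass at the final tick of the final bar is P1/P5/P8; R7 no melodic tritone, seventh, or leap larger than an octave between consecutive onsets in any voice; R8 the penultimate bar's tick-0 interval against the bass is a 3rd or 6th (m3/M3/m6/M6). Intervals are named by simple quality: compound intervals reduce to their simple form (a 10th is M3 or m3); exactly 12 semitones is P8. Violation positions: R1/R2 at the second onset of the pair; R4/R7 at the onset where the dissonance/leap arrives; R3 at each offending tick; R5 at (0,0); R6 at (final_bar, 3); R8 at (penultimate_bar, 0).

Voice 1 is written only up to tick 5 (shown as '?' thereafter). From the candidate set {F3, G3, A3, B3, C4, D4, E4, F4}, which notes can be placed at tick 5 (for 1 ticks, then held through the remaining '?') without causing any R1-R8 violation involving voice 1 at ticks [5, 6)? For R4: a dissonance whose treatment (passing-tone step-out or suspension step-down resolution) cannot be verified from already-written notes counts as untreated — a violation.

F3: legal
G3: violates R4
A3: legal
B3: violates R4
C4: legal
D4: legal
E4: violates R4
F4: legal

{A3, C4, D4, F3, F4}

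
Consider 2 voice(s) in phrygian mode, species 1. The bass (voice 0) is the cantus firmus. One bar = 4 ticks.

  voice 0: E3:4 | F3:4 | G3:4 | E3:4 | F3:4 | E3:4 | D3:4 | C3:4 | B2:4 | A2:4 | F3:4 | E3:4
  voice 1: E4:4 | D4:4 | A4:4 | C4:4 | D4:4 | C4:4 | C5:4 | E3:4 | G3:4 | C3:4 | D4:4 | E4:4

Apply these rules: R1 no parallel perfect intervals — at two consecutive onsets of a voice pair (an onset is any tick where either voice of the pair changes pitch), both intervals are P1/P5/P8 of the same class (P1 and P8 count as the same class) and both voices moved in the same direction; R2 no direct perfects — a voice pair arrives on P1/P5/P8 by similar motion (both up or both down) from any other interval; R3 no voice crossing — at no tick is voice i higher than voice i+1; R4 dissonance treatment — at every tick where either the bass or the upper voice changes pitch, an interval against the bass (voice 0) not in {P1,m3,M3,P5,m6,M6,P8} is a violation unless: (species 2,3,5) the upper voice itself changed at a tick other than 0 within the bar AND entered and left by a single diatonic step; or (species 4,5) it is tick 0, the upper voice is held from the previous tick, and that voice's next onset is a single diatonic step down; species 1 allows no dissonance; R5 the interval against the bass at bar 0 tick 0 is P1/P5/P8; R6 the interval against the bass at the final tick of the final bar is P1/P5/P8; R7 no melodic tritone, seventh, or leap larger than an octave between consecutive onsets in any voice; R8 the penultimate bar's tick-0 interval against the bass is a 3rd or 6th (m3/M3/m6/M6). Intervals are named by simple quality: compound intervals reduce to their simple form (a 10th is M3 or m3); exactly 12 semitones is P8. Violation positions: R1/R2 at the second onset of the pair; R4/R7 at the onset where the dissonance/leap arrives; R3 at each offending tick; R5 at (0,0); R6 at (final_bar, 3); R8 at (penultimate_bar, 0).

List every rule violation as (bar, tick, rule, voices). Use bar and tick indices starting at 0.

(2, 0, R4, (0, 1))
(6, 0, R4, (0, 1))
(7, 0, R7, (1,))
(10, 0, R7, (1,))

bar 0: v0=E3 v1=E4 downbeat P8
bar 1: v0=F3 v1=D4 downbeat M6
bar 2: v0=G3 v1=A4 downbeat M2
bar 3: v0=E3 v1=C4 downbeat m6
bar 4: v0=F3 v1=D4 downbeat M6
bar 5: v0=E3 v1=C4 downbeat m6
bar 6: v0=D3 v1=C5 downbeat m7
bar 7: v0=C3 v1=E3 downbeat M3
bar 8: v0=B2 v1=G3 downbeat m6
bar 9: v0=A2 v1=C3 downbeat m3
bar 10: v0=F3 v1=D4 downbeat M6
bar 11: v0=E3 v1=E4 downbeat P8
  -> R4 @ bar 2 tick 0 v(0, 1): G3/A4 M2 untreated
  -> R4 @ bar 6 tick 0 v(0, 1): D3/C5 m7 untreated
  -> R7 @ bar 7 tick 0 v(1,): C5->E3 leap 20st
  -> R7 @ bar 10 tick 0 v(1,): C3->D4 leap 14st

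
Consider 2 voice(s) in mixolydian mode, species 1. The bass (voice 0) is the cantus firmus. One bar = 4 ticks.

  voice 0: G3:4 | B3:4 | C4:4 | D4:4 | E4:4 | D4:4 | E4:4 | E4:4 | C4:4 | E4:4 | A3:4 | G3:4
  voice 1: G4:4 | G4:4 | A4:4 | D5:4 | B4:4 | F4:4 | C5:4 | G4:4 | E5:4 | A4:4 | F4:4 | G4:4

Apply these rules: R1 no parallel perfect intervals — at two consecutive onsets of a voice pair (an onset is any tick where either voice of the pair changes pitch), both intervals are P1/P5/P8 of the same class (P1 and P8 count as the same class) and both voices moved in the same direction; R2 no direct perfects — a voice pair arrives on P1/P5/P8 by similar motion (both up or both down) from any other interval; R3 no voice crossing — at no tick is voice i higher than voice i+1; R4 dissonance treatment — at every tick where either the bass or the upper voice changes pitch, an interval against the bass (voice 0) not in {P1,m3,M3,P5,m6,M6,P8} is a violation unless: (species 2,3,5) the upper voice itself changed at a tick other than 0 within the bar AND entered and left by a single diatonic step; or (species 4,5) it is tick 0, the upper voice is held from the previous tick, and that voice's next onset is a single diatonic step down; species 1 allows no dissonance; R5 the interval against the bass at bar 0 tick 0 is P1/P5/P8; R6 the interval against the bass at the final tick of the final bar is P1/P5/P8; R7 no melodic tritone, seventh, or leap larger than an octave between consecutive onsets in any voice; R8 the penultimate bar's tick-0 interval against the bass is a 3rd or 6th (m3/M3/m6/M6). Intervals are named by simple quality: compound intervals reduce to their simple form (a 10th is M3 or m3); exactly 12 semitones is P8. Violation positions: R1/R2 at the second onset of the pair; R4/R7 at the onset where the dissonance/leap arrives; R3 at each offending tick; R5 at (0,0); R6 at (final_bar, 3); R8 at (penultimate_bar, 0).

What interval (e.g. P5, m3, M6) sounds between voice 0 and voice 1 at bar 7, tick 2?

voice 0=E4 voice 1=G4 -> m3

m3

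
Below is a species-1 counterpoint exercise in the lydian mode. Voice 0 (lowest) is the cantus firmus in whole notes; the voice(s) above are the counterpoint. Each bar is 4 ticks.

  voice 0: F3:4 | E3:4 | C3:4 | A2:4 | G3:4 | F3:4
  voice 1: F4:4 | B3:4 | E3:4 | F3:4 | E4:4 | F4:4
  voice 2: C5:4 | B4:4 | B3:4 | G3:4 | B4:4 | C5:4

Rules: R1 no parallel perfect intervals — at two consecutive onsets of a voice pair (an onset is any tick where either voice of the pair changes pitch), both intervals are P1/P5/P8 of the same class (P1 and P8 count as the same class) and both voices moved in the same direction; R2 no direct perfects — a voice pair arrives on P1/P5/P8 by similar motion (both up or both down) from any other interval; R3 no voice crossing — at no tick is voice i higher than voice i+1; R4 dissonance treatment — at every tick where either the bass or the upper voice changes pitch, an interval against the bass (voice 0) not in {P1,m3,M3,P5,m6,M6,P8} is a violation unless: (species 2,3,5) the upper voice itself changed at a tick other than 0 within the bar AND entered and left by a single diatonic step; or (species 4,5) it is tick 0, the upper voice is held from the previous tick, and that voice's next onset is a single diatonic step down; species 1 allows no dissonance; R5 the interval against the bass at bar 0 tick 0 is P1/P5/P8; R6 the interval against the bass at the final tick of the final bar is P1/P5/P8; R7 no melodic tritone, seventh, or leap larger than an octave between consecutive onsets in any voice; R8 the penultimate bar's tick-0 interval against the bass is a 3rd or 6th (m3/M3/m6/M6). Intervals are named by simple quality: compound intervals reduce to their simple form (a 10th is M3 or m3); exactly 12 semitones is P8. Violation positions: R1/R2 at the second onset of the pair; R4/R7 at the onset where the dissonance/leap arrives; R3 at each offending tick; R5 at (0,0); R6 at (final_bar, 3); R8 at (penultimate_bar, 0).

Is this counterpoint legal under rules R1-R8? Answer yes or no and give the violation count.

No (12 violations)

bar 0: v0=F3 v1=F4 v2=C5 (P5)
bar 1: v0=E3 v1=B3 v2=B4 (P5)
bar 2: v0=C3 v1=E3 v2=B3 (M7)
bar 3: v0=A2 v1=F3 v2=G3 (m7)
bar 4: v0=G3 v1=E4 v2=B4 (M3)
bar 5: v0=F3 v1=F4 v2=C5 (P5)
  R1 @ bar1.0: F3/C5 P5 -> E3/B4 P5 similar
  R2 @ bar1.0: F3/F4 P8 -> E3/B3 P5 similar
  R2 @ bar1.0: F4/C5 P5 -> B3/B4 P8 similar
  R7 @ bar1.0: F4->B3 leap 6st
  R2 @ bar2.0: B3/B4 P8 -> E3/B3 P5 similar
  R4 @ bar2.0: C3/B3 M7 untreated
  R4 @ bar3.0: A2/G3 m7 untreated
  R2 @ bar4.0: F3/G3 M2 -> E4/B4 P5 similar
  R7 @ bar4.0: A2->G3 leap 10st
  R7 @ bar4.0: F3->E4 leap 11st
  R7 @ bar4.0: G3->B4 leap 16st
  R1 @ bar5.0: E4/B4 P5 -> F4/C5 P5 similar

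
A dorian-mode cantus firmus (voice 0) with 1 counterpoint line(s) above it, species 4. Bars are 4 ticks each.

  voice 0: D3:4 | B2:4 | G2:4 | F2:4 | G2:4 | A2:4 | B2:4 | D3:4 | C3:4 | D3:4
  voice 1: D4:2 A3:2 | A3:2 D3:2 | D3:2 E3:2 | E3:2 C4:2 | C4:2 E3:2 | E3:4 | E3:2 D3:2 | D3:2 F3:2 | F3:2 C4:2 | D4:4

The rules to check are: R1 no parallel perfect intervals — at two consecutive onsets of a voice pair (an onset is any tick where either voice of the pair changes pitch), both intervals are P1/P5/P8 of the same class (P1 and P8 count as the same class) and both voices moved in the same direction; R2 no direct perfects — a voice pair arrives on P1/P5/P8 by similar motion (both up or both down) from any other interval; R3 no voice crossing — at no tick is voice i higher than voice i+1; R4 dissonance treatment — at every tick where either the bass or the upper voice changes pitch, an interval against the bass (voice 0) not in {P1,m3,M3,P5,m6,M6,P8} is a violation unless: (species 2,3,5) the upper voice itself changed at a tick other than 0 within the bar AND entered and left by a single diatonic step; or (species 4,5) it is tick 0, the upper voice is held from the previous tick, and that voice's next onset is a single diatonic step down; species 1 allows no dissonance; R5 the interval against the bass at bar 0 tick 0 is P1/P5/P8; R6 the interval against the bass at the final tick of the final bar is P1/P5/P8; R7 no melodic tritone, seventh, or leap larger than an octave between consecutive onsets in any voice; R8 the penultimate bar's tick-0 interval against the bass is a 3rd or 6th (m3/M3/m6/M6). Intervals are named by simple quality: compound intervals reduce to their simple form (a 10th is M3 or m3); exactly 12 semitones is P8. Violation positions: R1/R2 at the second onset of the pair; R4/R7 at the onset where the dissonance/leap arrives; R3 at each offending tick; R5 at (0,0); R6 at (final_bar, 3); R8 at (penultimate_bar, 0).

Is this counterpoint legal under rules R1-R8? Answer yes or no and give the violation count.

bar 0: v0=D3 v1=D4 (P8)
bar 1: v0=B2 v1=A3 (m7)
bar 2: v0=G2 v1=D3 (P5)
bar 3: v0=F2 v1=E3 (M7)
bar 4: v0=G2 v1=C4 (P4)
bar 5: v0=A2 v1=E3 (P5)
bar 6: v0=B2 v1=E3 (P4)
bar 7: v0=D3 v1=D3 (P1)
bar 8: v0=C3 v1=F3 (P4)
bar 9: v0=D3 v1=D4 (P8)
  R4 @ bar1.0: B2/A3 m7 untreated
  R4 @ bar3.0: F2/E3 M7 untreated
  R4 @ bar4.0: G2/C4 P4 untreated
  R4 @ bar8.0: C3/F3 P4 untreated
  R8 @ bar8.0: penult P4 not 3rd/6th
  R1 @ bar9.0: C3/C4 P8 -> D3/D4 P8 similar

No (6 violations)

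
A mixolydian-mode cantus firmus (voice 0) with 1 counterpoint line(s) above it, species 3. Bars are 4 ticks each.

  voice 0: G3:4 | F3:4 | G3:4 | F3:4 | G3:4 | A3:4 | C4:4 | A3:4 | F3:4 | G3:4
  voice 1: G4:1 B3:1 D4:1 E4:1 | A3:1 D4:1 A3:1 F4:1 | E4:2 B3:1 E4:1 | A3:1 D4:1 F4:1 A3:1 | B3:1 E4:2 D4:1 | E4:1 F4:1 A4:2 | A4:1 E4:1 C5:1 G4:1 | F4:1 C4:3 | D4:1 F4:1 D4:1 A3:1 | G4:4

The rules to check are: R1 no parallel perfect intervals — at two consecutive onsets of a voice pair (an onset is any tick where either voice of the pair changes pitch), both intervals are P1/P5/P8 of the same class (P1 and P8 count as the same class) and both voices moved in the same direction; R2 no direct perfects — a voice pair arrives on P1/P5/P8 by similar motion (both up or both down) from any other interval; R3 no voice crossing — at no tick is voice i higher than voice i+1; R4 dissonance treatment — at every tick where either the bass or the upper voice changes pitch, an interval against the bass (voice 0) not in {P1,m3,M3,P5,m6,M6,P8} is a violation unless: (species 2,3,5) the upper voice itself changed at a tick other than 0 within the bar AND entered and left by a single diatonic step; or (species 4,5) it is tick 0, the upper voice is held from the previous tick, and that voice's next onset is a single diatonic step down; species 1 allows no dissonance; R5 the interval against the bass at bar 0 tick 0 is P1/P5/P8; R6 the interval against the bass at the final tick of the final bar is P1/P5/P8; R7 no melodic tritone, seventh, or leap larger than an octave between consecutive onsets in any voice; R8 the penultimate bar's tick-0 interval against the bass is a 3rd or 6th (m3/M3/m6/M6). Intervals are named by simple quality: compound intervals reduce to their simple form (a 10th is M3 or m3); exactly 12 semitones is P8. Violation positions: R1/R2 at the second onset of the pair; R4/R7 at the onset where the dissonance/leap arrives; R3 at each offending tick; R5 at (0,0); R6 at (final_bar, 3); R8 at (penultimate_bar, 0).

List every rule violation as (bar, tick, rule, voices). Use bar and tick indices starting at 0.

bar 0: v0=G3 v1=G4 downbeat P8
bar 1: v0=F3 v1=A3 downbeat M3
bar 2: v0=G3 v1=E4 downbeat M6
bar 3: v0=F3 v1=A3 downbeat M3
bar 4: v0=G3 v1=B3 downbeat M3
bar 5: v0=A3 v1=E4 downbeat P5
bar 6: v0=C4 v1=A4 downbeat M6
bar 7: v0=A3 v1=F4 downbeat m6
bar 8: v0=F3 v1=D4 downbeat M6
bar 9: v0=G3 v1=G4 downbeat P8
  -> R1 @ bar 5 tick 0 v(0, 1): G3/D4 P5 -> A3/E4 P5 similar
  -> R2 @ bar 9 tick 0 v(0, 1): F3/A3 M3 -> G3/G4 P8 similar
  -> R7 @ bar 9 tick 0 v(1,): A3->G4 leap 10st

(5, 0, R1, (0, 1))
(9, 0, R2, (0, 1))
(9, 0, R7, (1,))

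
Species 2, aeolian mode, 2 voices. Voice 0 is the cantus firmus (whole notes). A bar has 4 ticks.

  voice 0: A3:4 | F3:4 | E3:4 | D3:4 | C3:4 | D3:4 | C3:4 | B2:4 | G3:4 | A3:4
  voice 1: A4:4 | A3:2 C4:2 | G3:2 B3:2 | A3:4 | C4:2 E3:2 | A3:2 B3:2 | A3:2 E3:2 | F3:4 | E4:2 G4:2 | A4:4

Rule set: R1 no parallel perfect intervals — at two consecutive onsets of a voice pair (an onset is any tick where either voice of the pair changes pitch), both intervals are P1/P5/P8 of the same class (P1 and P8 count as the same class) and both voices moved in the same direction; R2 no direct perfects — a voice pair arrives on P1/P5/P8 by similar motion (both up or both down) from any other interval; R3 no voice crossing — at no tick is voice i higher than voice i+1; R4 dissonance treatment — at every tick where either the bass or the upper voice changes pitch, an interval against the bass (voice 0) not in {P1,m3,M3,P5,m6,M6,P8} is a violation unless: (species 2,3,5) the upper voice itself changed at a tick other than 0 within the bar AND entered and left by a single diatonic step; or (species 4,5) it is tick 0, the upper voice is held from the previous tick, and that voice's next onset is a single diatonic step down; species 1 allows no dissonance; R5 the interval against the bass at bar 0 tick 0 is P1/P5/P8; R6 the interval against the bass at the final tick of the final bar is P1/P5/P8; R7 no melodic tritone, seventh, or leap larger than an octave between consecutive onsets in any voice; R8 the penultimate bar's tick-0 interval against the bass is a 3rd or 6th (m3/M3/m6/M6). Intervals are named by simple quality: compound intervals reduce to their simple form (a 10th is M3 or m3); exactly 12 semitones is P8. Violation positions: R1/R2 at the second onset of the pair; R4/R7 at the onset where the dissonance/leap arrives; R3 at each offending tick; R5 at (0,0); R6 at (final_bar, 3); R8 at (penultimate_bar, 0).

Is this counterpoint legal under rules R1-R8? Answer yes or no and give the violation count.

No (5 violations)

bar 0: v0=A3 v1=A4 (P8)
bar 1: v0=F3 v1=A3 (M3)
bar 2: v0=E3 v1=G3 (m3)
bar 3: v0=D3 v1=A3 (P5)
bar 4: v0=C3 v1=C4 (P8)
bar 5: v0=D3 v1=A3 (P5)
bar 6: v0=C3 v1=A3 (M6)
bar 7: v0=B2 v1=F3 (TT)
bar 8: v0=G3 v1=E4 (M6)
bar 9: v0=A3 v1=A4 (P8)
  R1 @ bar3.0: E3/B3 P5 -> D3/A3 P5 similar
  R2 @ bar5.0: C3/E3 M3 -> D3/A3 P5 similar
  R4 @ bar7.0: B2/F3 TT untreated
  R7 @ bar8.0: F3->E4 leap 11st
  R1 @ bar9.0: G3/G4 P8 -> A3/A4 P8 similar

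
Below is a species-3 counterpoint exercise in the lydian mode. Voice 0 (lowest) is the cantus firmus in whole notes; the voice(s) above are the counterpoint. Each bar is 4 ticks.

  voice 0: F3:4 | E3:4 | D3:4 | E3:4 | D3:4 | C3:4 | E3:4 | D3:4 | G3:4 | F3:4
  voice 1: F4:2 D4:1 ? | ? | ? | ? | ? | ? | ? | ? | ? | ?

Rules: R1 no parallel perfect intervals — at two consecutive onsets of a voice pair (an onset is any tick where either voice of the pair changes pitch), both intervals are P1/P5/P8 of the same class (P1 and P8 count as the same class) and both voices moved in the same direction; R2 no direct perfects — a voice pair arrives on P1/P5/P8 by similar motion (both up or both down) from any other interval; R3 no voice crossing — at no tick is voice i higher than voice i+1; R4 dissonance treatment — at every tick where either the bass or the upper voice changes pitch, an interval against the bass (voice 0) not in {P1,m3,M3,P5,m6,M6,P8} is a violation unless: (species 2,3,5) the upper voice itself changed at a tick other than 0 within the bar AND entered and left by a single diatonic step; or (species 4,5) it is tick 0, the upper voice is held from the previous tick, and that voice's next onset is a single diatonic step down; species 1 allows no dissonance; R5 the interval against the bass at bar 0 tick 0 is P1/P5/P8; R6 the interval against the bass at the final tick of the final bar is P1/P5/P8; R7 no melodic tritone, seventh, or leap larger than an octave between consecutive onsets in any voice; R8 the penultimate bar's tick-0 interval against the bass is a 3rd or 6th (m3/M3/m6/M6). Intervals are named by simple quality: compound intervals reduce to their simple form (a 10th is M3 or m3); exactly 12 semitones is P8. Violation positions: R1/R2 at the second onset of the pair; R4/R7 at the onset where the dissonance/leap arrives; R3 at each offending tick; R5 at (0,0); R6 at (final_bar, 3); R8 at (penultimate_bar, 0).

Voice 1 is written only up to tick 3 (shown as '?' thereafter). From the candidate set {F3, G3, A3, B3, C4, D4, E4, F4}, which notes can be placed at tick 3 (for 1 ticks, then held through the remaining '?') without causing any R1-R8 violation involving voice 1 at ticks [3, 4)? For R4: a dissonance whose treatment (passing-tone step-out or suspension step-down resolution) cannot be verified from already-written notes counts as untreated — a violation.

F3: legal
G3: violates R4
A3: legal
B3: violates R4
C4: legal
D4: legal
E4: violates R4
F4: legal

{A3, C4, D4, F3, F4}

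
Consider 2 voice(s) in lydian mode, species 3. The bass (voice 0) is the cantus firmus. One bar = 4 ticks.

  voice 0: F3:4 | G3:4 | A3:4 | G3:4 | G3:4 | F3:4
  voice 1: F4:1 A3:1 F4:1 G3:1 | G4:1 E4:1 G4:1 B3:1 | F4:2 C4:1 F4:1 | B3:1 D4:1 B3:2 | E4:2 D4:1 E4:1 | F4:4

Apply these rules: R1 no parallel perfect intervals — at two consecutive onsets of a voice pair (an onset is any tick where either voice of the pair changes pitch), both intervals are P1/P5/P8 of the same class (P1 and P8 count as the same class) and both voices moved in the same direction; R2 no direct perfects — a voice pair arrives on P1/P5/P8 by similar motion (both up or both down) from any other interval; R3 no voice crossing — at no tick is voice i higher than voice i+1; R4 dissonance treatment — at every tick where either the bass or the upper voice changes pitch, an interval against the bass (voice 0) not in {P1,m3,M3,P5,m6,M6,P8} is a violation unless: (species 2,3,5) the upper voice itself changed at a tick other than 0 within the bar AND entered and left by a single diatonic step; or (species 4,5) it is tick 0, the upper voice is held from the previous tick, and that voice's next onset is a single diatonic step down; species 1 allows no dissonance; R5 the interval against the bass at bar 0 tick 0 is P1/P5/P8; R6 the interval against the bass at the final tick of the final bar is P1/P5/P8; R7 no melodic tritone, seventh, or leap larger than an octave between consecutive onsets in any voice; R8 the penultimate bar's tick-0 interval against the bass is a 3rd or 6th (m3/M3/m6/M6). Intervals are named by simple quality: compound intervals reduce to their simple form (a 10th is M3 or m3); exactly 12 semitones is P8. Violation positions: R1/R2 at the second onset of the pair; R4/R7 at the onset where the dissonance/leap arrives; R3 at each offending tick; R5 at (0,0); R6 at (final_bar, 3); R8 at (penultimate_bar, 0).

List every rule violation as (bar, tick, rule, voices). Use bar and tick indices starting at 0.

(0, 3, R4, (0, 1))
(0, 3, R7, (1,))
(1, 0, R2, (0, 1))
(2, 0, R7, (1,))
(3, 0, R7, (1,))

bar 0: v0=F3 v1=F4 downbeat P8
bar 1: v0=G3 v1=G4 downbeat P8
bar 2: v0=A3 v1=F4 downbeat m6
bar 3: v0=G3 v1=B3 downbeat M3
bar 4: v0=G3 v1=E4 downbeat M6
bar 5: v0=F3 v1=F4 downbeat P8
  -> R4 @ bar 0 tick 3 v(0, 1): F3/G3 M2 untreated
  -> R7 @ bar 0 tick 3 v(1,): F4->G3 leap 10st
  -> R2 @ bar 1 tick 0 v(0, 1): F3/G3 M2 -> G3/G4 P8 similar
  -> R7 @ bar 2 tick 0 v(1,): B3->F4 leap 6st
  -> R7 @ bar 3 tick 0 v(1,): F4->B3 leap 6st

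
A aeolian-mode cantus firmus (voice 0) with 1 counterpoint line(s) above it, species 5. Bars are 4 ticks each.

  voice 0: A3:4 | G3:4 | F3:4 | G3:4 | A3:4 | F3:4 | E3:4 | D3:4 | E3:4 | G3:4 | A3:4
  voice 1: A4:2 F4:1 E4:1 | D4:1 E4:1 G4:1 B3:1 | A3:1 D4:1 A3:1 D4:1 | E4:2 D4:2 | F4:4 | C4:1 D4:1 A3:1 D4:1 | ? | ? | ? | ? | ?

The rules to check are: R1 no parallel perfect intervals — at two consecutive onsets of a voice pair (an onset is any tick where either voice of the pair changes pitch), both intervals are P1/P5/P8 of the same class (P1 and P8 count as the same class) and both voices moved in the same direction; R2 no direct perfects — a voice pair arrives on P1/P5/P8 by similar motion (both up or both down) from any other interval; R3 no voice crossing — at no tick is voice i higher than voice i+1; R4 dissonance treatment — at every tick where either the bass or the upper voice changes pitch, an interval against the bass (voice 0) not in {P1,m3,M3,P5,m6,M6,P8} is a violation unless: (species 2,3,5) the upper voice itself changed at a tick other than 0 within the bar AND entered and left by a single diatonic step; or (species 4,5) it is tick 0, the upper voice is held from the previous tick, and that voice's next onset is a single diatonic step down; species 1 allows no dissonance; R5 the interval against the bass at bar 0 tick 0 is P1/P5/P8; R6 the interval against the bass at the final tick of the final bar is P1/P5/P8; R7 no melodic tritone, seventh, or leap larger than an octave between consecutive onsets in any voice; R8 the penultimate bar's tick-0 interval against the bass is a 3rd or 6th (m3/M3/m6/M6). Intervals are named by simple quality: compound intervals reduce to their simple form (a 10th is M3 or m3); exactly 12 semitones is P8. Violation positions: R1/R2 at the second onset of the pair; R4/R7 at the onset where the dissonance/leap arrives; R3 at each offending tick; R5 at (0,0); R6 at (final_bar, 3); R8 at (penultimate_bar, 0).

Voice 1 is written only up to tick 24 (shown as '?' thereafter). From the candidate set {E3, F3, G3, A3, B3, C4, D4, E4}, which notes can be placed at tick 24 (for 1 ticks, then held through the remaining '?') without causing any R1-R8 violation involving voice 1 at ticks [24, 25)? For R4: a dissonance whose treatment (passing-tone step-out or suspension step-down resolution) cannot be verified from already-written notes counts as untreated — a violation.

{C4, E4, G3}

E3: violates R2,R7
F3: violates R4
G3: legal
A3: violates R4
B3: violates R2
C4: legal
D4: violates R4
E4: legal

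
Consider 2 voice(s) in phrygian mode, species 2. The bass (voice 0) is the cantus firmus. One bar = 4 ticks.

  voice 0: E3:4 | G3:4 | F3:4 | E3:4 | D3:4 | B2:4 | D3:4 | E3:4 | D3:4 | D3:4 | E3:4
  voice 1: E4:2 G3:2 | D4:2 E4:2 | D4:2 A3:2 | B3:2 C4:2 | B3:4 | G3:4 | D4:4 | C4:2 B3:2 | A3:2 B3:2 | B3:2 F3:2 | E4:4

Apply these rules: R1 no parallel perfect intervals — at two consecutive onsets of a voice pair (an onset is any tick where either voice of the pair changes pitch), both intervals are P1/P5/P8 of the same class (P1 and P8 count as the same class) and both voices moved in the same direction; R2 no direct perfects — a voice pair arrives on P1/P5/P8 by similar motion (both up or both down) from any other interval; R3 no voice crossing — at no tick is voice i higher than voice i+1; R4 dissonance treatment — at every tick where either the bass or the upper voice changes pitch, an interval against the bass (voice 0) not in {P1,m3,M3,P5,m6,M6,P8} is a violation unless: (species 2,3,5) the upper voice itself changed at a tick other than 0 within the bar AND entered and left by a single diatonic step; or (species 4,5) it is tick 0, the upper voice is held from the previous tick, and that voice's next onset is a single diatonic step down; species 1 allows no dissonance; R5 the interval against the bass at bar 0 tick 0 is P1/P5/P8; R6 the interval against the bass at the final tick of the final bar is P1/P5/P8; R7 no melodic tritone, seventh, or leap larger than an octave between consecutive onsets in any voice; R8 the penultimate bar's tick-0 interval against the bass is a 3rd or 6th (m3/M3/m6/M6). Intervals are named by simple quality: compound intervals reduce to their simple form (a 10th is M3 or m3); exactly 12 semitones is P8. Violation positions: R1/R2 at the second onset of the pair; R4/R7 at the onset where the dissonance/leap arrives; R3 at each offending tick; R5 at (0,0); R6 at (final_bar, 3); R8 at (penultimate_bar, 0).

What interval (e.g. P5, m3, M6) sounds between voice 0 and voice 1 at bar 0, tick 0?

P8

voice 0=E3 voice 1=E4 -> P8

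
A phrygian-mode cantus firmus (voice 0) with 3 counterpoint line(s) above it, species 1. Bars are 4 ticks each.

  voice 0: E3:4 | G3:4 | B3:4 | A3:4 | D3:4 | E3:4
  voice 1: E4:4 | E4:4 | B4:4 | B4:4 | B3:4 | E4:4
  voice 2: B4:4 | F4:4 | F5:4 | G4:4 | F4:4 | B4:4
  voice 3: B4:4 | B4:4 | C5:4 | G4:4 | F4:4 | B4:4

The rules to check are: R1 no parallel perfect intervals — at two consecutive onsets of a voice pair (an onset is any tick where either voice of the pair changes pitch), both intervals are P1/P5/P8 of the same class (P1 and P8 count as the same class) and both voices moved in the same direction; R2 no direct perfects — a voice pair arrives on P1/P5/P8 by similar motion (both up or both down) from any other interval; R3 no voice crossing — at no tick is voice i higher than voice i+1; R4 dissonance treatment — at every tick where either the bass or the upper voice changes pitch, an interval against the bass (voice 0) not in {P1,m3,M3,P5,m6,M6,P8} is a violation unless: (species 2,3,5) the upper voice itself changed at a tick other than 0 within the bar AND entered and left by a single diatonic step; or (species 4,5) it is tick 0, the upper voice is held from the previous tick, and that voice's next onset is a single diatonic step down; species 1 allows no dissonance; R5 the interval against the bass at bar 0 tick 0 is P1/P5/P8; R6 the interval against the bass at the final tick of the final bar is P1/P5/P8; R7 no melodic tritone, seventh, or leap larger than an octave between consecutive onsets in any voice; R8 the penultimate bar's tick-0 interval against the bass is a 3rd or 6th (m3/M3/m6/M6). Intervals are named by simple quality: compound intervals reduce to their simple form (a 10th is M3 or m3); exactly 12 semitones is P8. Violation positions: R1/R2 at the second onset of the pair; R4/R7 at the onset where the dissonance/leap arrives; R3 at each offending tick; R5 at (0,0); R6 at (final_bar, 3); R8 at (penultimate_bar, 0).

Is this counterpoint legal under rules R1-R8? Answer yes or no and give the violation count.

bar 0: v0=E3 v1=E4 v2=B4 v3=B4 (P5)
bar 1: v0=G3 v1=E4 v2=F4 v3=B4 (M3)
bar 2: v0=B3 v1=B4 v2=F5 v3=C5 (m2)
bar 3: v0=A3 v1=B4 v2=G4 v3=G4 (m7)
bar 4: v0=D3 v1=B3 v2=F4 v3=F4 (m3)
bar 5: v0=E3 v1=E4 v2=B4 v3=B4 (P5)
  R4 @ bar1.0: G3/F4 m7 untreated
  R7 @ bar1.0: B4->F4 leap 6st
  R2 @ bar2.0: G3/E4 M6 -> B3/B4 P8 similar
  R3 @ bar2.0: F5 above C5
  R4 @ bar2.0: B3/F5 TT untreated
  R4 @ bar2.0: B3/C5 m2 untreated
  R3 @ bar2.1: F5 above C5
  R3 @ bar2.2: F5 above C5
  R3 @ bar2.3: F5 above C5
  R2 @ bar3.0: F5/C5 P4 -> G4/G4 P1 similar
  R3 @ bar3.0: B4 above G4
  R4 @ bar3.0: A3/B4 M2 untreated
  R4 @ bar3.0: A3/G4 m7 untreated
  R4 @ bar3.0: A3/G4 m7 untreated
  R7 @ bar3.0: F5->G4 leap 10st
  R3 @ bar3.1: B4 above G4
  R3 @ bar3.2: B4 above G4
  R3 @ bar3.3: B4 above G4
  R1 @ bar4.0: G4/G4 P1 -> F4/F4 P1 similar
  R1 @ bar5.0: F4/F4 P1 -> B4/B4 P1 similar
  R2 @ bar5.0: D3/B3 M6 -> E3/E4 P8 similar
  R2 @ bar5.0: D3/F4 m3 -> E3/B4 P5 similar
  R2 @ bar5.0: D3/F4 m3 -> E3/B4 P5 similar
  R2 @ bar5.0: B3/F4 TT -> E4/B4 P5 similar
  R2 @ bar5.0: B3/F4 TT -> E4/B4 P5 similar
  R7 @ bar5.0: F4->B4 leap 6st
  R7 @ bar5.0: F4->B4 leap 6st

No (27 violations)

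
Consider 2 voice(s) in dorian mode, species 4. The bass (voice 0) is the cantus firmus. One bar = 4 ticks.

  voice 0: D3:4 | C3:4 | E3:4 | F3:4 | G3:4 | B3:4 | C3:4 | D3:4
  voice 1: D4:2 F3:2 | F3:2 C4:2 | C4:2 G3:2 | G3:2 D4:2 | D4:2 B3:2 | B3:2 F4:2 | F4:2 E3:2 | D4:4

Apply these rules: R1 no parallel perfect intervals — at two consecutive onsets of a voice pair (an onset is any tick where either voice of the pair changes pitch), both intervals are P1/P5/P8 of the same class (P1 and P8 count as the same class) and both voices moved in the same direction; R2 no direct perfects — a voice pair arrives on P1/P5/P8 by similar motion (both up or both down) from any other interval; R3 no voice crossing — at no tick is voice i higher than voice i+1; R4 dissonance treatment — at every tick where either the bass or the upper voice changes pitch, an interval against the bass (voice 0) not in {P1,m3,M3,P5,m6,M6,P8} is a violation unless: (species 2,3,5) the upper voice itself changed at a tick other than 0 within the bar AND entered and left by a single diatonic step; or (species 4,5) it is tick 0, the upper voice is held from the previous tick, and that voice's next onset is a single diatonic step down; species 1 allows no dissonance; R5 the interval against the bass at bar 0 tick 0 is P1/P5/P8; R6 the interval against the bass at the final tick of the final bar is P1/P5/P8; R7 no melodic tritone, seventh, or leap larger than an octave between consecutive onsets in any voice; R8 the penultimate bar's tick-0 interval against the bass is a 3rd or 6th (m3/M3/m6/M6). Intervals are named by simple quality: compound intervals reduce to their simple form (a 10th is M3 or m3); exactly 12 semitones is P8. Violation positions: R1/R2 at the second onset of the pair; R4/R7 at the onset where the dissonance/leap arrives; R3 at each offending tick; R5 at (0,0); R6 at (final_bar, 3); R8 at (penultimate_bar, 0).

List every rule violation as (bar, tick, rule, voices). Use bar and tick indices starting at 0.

bar 0: v0=D3 v1=D4 downbeat P8
bar 1: v0=C3 v1=F3 downbeat P4
bar 2: v0=E3 v1=C4 downbeat m6
bar 3: v0=F3 v1=G3 downbeat M2
bar 4: v0=G3 v1=D4 downbeat P5
bar 5: v0=B3 v1=B3 downbeat P1
bar 6: v0=C3 v1=F4 downbeat P4
bar 7: v0=D3 v1=D4 downbeat P8
  -> R4 @ bar 1 tick 0 v(0, 1): C3/F3 P4 untreated
  -> R4 @ bar 3 tick 0 v(0, 1): F3/G3 M2 untreated
  -> R4 @ bar 5 tick 2 v(0, 1): B3/F4 TT untreated
  -> R7 @ bar 5 tick 2 v(1,): B3->F4 leap 6st
  -> R4 @ bar 6 tick 0 v(0, 1): C3/F4 P4 untreated
  -> R7 @ bar 6 tick 0 v(0,): B3->C3 leap 11st
  -> R8 @ bar 6 tick 0 v(0, 1): penult P4 not 3rd/6th
  -> R7 @ bar 6 tick 2 v(1,): F4->E3 leap 13st
  -> R2 @ bar 7 tick 0 v(0, 1): C3/E3 M3 -> D3/D4 P8 similar
  -> R7 @ bar 7 tick 0 v(1,): E3->D4 leap 10st

(1, 0, R4, (0, 1))
(3, 0, R4, (0, 1))
(5, 2, R4, (0, 1))
(5, 2, R7, (1,))
(6, 0, R4, (0, 1))
(6, 0, R7, (0,))
(6, 0, R8, (0, 1))
(6, 2, R7, (1,))
(7, 0, R2, (0, 1))
(7, 0, R7, (1,))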